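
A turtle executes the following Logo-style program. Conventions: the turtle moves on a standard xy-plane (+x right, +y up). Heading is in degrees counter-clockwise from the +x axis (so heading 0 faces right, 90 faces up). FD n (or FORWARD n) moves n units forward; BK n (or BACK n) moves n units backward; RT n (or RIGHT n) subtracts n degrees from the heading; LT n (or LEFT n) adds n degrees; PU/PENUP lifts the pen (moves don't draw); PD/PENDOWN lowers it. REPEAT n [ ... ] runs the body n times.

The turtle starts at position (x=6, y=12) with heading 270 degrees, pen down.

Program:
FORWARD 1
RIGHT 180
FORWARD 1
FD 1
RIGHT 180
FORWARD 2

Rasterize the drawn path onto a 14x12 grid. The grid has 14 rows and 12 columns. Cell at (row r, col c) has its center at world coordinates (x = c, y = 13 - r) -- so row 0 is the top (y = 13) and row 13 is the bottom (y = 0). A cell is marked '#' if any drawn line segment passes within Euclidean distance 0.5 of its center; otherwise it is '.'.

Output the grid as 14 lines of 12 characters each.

Answer: ......#.....
......#.....
......#.....
............
............
............
............
............
............
............
............
............
............
............

Derivation:
Segment 0: (6,12) -> (6,11)
Segment 1: (6,11) -> (6,12)
Segment 2: (6,12) -> (6,13)
Segment 3: (6,13) -> (6,11)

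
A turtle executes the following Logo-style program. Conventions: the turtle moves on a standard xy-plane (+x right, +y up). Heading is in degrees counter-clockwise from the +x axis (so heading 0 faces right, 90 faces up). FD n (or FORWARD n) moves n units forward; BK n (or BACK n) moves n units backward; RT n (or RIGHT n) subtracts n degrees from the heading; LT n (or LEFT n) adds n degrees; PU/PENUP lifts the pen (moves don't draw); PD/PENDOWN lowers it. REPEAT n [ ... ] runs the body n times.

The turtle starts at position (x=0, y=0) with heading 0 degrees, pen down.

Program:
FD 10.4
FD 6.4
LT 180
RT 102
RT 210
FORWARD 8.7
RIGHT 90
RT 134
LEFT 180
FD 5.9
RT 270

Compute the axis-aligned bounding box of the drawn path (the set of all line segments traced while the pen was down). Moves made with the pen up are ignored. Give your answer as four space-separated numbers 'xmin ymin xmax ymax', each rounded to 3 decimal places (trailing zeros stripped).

Answer: 0 -6.877 16.8 0

Derivation:
Executing turtle program step by step:
Start: pos=(0,0), heading=0, pen down
FD 10.4: (0,0) -> (10.4,0) [heading=0, draw]
FD 6.4: (10.4,0) -> (16.8,0) [heading=0, draw]
LT 180: heading 0 -> 180
RT 102: heading 180 -> 78
RT 210: heading 78 -> 228
FD 8.7: (16.8,0) -> (10.979,-6.465) [heading=228, draw]
RT 90: heading 228 -> 138
RT 134: heading 138 -> 4
LT 180: heading 4 -> 184
FD 5.9: (10.979,-6.465) -> (5.093,-6.877) [heading=184, draw]
RT 270: heading 184 -> 274
Final: pos=(5.093,-6.877), heading=274, 4 segment(s) drawn

Segment endpoints: x in {0, 5.093, 10.4, 10.979, 16.8}, y in {-6.877, -6.465, 0}
xmin=0, ymin=-6.877, xmax=16.8, ymax=0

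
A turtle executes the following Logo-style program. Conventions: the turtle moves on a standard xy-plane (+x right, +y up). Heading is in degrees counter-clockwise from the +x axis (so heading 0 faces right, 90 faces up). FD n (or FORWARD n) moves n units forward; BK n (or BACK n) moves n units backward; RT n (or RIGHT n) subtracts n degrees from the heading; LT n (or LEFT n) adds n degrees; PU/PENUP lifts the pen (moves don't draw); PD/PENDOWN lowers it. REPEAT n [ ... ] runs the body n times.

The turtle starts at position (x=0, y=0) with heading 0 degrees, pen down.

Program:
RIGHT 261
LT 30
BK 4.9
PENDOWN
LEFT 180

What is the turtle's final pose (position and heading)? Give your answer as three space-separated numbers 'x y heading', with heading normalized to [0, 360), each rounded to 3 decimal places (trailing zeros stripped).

Answer: 3.084 -3.808 309

Derivation:
Executing turtle program step by step:
Start: pos=(0,0), heading=0, pen down
RT 261: heading 0 -> 99
LT 30: heading 99 -> 129
BK 4.9: (0,0) -> (3.084,-3.808) [heading=129, draw]
PD: pen down
LT 180: heading 129 -> 309
Final: pos=(3.084,-3.808), heading=309, 1 segment(s) drawn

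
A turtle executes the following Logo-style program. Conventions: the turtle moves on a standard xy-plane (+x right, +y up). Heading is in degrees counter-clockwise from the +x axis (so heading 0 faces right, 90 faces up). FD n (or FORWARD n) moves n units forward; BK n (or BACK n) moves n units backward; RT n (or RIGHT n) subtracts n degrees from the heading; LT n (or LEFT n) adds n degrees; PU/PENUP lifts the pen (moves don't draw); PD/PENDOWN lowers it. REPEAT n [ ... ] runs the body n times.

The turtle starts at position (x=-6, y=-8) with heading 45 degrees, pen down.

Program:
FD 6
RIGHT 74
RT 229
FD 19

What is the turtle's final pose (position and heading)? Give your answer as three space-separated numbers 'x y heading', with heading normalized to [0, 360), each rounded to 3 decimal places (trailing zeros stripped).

Executing turtle program step by step:
Start: pos=(-6,-8), heading=45, pen down
FD 6: (-6,-8) -> (-1.757,-3.757) [heading=45, draw]
RT 74: heading 45 -> 331
RT 229: heading 331 -> 102
FD 19: (-1.757,-3.757) -> (-5.708,14.827) [heading=102, draw]
Final: pos=(-5.708,14.827), heading=102, 2 segment(s) drawn

Answer: -5.708 14.827 102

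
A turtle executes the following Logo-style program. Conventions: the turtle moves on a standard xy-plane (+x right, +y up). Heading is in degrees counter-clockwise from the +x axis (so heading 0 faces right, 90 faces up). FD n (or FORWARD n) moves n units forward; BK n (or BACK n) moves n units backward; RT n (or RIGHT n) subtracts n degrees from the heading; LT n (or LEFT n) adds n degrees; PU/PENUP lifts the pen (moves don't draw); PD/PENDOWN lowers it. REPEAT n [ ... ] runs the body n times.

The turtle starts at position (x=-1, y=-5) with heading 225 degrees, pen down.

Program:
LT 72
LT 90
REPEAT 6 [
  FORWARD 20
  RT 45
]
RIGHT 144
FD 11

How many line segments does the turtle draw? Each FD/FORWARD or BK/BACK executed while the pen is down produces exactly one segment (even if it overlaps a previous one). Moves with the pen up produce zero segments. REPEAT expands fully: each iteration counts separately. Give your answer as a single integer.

Answer: 7

Derivation:
Executing turtle program step by step:
Start: pos=(-1,-5), heading=225, pen down
LT 72: heading 225 -> 297
LT 90: heading 297 -> 27
REPEAT 6 [
  -- iteration 1/6 --
  FD 20: (-1,-5) -> (16.82,4.08) [heading=27, draw]
  RT 45: heading 27 -> 342
  -- iteration 2/6 --
  FD 20: (16.82,4.08) -> (35.841,-2.101) [heading=342, draw]
  RT 45: heading 342 -> 297
  -- iteration 3/6 --
  FD 20: (35.841,-2.101) -> (44.921,-19.921) [heading=297, draw]
  RT 45: heading 297 -> 252
  -- iteration 4/6 --
  FD 20: (44.921,-19.921) -> (38.741,-38.942) [heading=252, draw]
  RT 45: heading 252 -> 207
  -- iteration 5/6 --
  FD 20: (38.741,-38.942) -> (20.921,-48.022) [heading=207, draw]
  RT 45: heading 207 -> 162
  -- iteration 6/6 --
  FD 20: (20.921,-48.022) -> (1.899,-41.841) [heading=162, draw]
  RT 45: heading 162 -> 117
]
RT 144: heading 117 -> 333
FD 11: (1.899,-41.841) -> (11.701,-46.835) [heading=333, draw]
Final: pos=(11.701,-46.835), heading=333, 7 segment(s) drawn
Segments drawn: 7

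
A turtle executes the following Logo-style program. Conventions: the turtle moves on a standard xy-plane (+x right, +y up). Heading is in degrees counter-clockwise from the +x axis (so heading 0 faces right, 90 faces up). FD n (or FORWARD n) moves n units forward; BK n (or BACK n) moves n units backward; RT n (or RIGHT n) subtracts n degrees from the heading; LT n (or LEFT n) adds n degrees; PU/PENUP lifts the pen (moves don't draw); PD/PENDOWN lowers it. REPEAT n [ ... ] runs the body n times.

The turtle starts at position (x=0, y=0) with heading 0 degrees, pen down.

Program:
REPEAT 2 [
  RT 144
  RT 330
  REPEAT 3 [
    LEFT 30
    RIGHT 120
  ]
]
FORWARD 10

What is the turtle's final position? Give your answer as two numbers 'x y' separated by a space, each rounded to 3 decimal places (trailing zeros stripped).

Executing turtle program step by step:
Start: pos=(0,0), heading=0, pen down
REPEAT 2 [
  -- iteration 1/2 --
  RT 144: heading 0 -> 216
  RT 330: heading 216 -> 246
  REPEAT 3 [
    -- iteration 1/3 --
    LT 30: heading 246 -> 276
    RT 120: heading 276 -> 156
    -- iteration 2/3 --
    LT 30: heading 156 -> 186
    RT 120: heading 186 -> 66
    -- iteration 3/3 --
    LT 30: heading 66 -> 96
    RT 120: heading 96 -> 336
  ]
  -- iteration 2/2 --
  RT 144: heading 336 -> 192
  RT 330: heading 192 -> 222
  REPEAT 3 [
    -- iteration 1/3 --
    LT 30: heading 222 -> 252
    RT 120: heading 252 -> 132
    -- iteration 2/3 --
    LT 30: heading 132 -> 162
    RT 120: heading 162 -> 42
    -- iteration 3/3 --
    LT 30: heading 42 -> 72
    RT 120: heading 72 -> 312
  ]
]
FD 10: (0,0) -> (6.691,-7.431) [heading=312, draw]
Final: pos=(6.691,-7.431), heading=312, 1 segment(s) drawn

Answer: 6.691 -7.431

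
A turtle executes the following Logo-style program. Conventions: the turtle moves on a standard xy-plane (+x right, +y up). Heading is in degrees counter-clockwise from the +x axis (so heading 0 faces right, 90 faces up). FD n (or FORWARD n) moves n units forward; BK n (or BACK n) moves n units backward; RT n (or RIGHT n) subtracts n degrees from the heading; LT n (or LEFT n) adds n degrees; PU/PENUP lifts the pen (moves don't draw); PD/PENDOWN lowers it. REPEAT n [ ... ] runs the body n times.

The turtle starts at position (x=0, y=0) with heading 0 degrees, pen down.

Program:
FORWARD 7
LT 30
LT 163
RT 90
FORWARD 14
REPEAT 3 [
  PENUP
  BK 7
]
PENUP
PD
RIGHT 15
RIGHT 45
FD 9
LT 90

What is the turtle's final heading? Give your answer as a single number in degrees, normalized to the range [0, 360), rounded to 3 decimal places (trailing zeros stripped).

Executing turtle program step by step:
Start: pos=(0,0), heading=0, pen down
FD 7: (0,0) -> (7,0) [heading=0, draw]
LT 30: heading 0 -> 30
LT 163: heading 30 -> 193
RT 90: heading 193 -> 103
FD 14: (7,0) -> (3.851,13.641) [heading=103, draw]
REPEAT 3 [
  -- iteration 1/3 --
  PU: pen up
  BK 7: (3.851,13.641) -> (5.425,6.821) [heading=103, move]
  -- iteration 2/3 --
  PU: pen up
  BK 7: (5.425,6.821) -> (7,0) [heading=103, move]
  -- iteration 3/3 --
  PU: pen up
  BK 7: (7,0) -> (8.575,-6.821) [heading=103, move]
]
PU: pen up
PD: pen down
RT 15: heading 103 -> 88
RT 45: heading 88 -> 43
FD 9: (8.575,-6.821) -> (15.157,-0.683) [heading=43, draw]
LT 90: heading 43 -> 133
Final: pos=(15.157,-0.683), heading=133, 3 segment(s) drawn

Answer: 133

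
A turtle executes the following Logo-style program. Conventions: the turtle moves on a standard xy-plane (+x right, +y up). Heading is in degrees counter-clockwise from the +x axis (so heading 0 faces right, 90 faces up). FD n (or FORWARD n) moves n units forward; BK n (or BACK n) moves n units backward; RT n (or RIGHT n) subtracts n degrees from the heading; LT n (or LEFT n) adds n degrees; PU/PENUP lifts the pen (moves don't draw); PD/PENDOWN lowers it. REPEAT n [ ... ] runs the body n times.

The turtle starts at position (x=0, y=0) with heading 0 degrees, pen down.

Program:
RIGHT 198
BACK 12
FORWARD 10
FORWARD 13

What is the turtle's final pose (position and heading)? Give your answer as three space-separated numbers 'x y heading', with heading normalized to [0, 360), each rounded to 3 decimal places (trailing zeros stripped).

Executing turtle program step by step:
Start: pos=(0,0), heading=0, pen down
RT 198: heading 0 -> 162
BK 12: (0,0) -> (11.413,-3.708) [heading=162, draw]
FD 10: (11.413,-3.708) -> (1.902,-0.618) [heading=162, draw]
FD 13: (1.902,-0.618) -> (-10.462,3.399) [heading=162, draw]
Final: pos=(-10.462,3.399), heading=162, 3 segment(s) drawn

Answer: -10.462 3.399 162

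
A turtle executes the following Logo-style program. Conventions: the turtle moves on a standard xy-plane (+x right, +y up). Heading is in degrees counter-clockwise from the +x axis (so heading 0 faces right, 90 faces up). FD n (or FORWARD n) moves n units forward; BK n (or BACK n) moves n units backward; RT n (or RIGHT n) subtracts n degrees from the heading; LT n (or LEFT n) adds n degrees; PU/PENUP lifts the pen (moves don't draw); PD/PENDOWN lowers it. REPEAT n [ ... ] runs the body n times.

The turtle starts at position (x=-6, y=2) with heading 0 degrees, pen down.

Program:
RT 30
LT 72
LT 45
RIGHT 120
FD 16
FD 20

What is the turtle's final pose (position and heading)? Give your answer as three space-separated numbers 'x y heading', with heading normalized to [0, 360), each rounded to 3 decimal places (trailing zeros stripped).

Answer: 24.192 -17.607 327

Derivation:
Executing turtle program step by step:
Start: pos=(-6,2), heading=0, pen down
RT 30: heading 0 -> 330
LT 72: heading 330 -> 42
LT 45: heading 42 -> 87
RT 120: heading 87 -> 327
FD 16: (-6,2) -> (7.419,-6.714) [heading=327, draw]
FD 20: (7.419,-6.714) -> (24.192,-17.607) [heading=327, draw]
Final: pos=(24.192,-17.607), heading=327, 2 segment(s) drawn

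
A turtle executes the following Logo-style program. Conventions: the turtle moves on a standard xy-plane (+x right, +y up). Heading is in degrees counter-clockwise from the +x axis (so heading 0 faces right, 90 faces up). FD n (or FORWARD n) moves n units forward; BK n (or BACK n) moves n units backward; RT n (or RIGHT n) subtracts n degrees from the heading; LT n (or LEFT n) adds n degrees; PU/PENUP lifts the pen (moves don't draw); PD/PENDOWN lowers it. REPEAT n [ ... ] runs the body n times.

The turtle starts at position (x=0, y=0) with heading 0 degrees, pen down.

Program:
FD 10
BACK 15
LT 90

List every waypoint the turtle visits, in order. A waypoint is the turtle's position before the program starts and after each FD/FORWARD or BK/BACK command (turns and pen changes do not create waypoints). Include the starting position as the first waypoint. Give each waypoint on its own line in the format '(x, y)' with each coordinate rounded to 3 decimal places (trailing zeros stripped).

Executing turtle program step by step:
Start: pos=(0,0), heading=0, pen down
FD 10: (0,0) -> (10,0) [heading=0, draw]
BK 15: (10,0) -> (-5,0) [heading=0, draw]
LT 90: heading 0 -> 90
Final: pos=(-5,0), heading=90, 2 segment(s) drawn
Waypoints (3 total):
(0, 0)
(10, 0)
(-5, 0)

Answer: (0, 0)
(10, 0)
(-5, 0)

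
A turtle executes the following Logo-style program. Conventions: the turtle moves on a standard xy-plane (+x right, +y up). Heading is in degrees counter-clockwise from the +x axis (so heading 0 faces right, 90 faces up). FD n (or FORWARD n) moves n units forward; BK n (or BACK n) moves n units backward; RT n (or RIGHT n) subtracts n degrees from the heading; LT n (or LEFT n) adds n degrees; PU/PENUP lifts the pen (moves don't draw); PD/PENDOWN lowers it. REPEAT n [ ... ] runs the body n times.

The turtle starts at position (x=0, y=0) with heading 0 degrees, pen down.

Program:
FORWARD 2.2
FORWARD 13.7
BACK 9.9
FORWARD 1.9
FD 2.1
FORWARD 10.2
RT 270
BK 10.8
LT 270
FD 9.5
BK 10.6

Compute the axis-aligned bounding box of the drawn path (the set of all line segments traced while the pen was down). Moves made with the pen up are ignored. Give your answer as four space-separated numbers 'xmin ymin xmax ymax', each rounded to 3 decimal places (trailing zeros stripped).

Answer: 0 -10.8 29.7 0

Derivation:
Executing turtle program step by step:
Start: pos=(0,0), heading=0, pen down
FD 2.2: (0,0) -> (2.2,0) [heading=0, draw]
FD 13.7: (2.2,0) -> (15.9,0) [heading=0, draw]
BK 9.9: (15.9,0) -> (6,0) [heading=0, draw]
FD 1.9: (6,0) -> (7.9,0) [heading=0, draw]
FD 2.1: (7.9,0) -> (10,0) [heading=0, draw]
FD 10.2: (10,0) -> (20.2,0) [heading=0, draw]
RT 270: heading 0 -> 90
BK 10.8: (20.2,0) -> (20.2,-10.8) [heading=90, draw]
LT 270: heading 90 -> 0
FD 9.5: (20.2,-10.8) -> (29.7,-10.8) [heading=0, draw]
BK 10.6: (29.7,-10.8) -> (19.1,-10.8) [heading=0, draw]
Final: pos=(19.1,-10.8), heading=0, 9 segment(s) drawn

Segment endpoints: x in {0, 2.2, 6, 7.9, 10, 15.9, 19.1, 20.2, 20.2, 29.7}, y in {-10.8, 0}
xmin=0, ymin=-10.8, xmax=29.7, ymax=0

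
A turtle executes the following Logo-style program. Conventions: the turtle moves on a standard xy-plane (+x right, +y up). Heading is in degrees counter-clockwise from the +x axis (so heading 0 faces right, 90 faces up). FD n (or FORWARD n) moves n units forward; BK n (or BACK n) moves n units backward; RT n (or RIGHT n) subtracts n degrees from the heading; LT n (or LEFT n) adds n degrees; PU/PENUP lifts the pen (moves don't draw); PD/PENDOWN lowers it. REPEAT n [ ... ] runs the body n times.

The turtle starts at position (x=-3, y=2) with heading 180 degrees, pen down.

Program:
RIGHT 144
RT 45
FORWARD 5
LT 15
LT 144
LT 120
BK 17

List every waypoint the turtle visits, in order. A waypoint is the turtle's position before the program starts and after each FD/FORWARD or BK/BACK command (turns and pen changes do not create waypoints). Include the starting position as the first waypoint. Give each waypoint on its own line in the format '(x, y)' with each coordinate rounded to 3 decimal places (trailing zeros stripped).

Answer: (-3, 2)
(1.938, 1.218)
(1.938, 18.218)

Derivation:
Executing turtle program step by step:
Start: pos=(-3,2), heading=180, pen down
RT 144: heading 180 -> 36
RT 45: heading 36 -> 351
FD 5: (-3,2) -> (1.938,1.218) [heading=351, draw]
LT 15: heading 351 -> 6
LT 144: heading 6 -> 150
LT 120: heading 150 -> 270
BK 17: (1.938,1.218) -> (1.938,18.218) [heading=270, draw]
Final: pos=(1.938,18.218), heading=270, 2 segment(s) drawn
Waypoints (3 total):
(-3, 2)
(1.938, 1.218)
(1.938, 18.218)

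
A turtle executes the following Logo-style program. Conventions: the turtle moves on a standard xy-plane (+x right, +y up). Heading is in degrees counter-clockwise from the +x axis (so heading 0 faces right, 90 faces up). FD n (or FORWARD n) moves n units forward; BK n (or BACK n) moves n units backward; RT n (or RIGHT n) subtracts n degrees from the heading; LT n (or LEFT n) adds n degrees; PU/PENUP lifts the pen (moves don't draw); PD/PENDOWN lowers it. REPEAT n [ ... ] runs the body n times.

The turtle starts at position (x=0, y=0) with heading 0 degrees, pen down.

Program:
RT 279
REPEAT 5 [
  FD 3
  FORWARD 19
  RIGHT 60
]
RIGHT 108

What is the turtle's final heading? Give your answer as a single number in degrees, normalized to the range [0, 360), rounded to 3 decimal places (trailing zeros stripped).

Executing turtle program step by step:
Start: pos=(0,0), heading=0, pen down
RT 279: heading 0 -> 81
REPEAT 5 [
  -- iteration 1/5 --
  FD 3: (0,0) -> (0.469,2.963) [heading=81, draw]
  FD 19: (0.469,2.963) -> (3.442,21.729) [heading=81, draw]
  RT 60: heading 81 -> 21
  -- iteration 2/5 --
  FD 3: (3.442,21.729) -> (6.242,22.804) [heading=21, draw]
  FD 19: (6.242,22.804) -> (23.98,29.613) [heading=21, draw]
  RT 60: heading 21 -> 321
  -- iteration 3/5 --
  FD 3: (23.98,29.613) -> (26.312,27.725) [heading=321, draw]
  FD 19: (26.312,27.725) -> (41.078,15.768) [heading=321, draw]
  RT 60: heading 321 -> 261
  -- iteration 4/5 --
  FD 3: (41.078,15.768) -> (40.608,12.805) [heading=261, draw]
  FD 19: (40.608,12.805) -> (37.636,-5.961) [heading=261, draw]
  RT 60: heading 261 -> 201
  -- iteration 5/5 --
  FD 3: (37.636,-5.961) -> (34.835,-7.036) [heading=201, draw]
  FD 19: (34.835,-7.036) -> (17.097,-13.845) [heading=201, draw]
  RT 60: heading 201 -> 141
]
RT 108: heading 141 -> 33
Final: pos=(17.097,-13.845), heading=33, 10 segment(s) drawn

Answer: 33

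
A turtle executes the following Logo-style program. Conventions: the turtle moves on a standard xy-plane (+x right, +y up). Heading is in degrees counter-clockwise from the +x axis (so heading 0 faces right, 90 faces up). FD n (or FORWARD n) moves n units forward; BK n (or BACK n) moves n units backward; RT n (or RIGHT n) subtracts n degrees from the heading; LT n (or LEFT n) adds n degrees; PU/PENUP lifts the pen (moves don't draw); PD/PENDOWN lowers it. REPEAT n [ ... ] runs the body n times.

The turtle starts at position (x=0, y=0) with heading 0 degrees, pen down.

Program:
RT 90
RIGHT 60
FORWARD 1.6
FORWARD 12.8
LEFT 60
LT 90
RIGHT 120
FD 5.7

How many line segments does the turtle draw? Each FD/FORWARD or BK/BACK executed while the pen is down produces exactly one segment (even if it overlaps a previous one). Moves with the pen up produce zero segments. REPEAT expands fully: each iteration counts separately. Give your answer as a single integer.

Answer: 3

Derivation:
Executing turtle program step by step:
Start: pos=(0,0), heading=0, pen down
RT 90: heading 0 -> 270
RT 60: heading 270 -> 210
FD 1.6: (0,0) -> (-1.386,-0.8) [heading=210, draw]
FD 12.8: (-1.386,-0.8) -> (-12.471,-7.2) [heading=210, draw]
LT 60: heading 210 -> 270
LT 90: heading 270 -> 0
RT 120: heading 0 -> 240
FD 5.7: (-12.471,-7.2) -> (-15.321,-12.136) [heading=240, draw]
Final: pos=(-15.321,-12.136), heading=240, 3 segment(s) drawn
Segments drawn: 3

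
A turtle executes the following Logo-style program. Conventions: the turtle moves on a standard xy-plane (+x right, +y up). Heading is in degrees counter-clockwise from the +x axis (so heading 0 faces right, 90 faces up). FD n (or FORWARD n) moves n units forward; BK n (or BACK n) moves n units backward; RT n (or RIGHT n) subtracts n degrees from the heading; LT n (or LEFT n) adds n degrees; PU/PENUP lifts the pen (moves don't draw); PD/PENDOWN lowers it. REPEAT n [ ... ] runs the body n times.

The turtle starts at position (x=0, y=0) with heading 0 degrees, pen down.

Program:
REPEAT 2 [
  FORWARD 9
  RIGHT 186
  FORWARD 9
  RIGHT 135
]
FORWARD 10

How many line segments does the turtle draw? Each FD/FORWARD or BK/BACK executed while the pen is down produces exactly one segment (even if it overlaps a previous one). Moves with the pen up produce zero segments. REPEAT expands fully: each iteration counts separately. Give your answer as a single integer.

Executing turtle program step by step:
Start: pos=(0,0), heading=0, pen down
REPEAT 2 [
  -- iteration 1/2 --
  FD 9: (0,0) -> (9,0) [heading=0, draw]
  RT 186: heading 0 -> 174
  FD 9: (9,0) -> (0.049,0.941) [heading=174, draw]
  RT 135: heading 174 -> 39
  -- iteration 2/2 --
  FD 9: (0.049,0.941) -> (7.044,6.605) [heading=39, draw]
  RT 186: heading 39 -> 213
  FD 9: (7.044,6.605) -> (-0.504,1.703) [heading=213, draw]
  RT 135: heading 213 -> 78
]
FD 10: (-0.504,1.703) -> (1.575,11.484) [heading=78, draw]
Final: pos=(1.575,11.484), heading=78, 5 segment(s) drawn
Segments drawn: 5

Answer: 5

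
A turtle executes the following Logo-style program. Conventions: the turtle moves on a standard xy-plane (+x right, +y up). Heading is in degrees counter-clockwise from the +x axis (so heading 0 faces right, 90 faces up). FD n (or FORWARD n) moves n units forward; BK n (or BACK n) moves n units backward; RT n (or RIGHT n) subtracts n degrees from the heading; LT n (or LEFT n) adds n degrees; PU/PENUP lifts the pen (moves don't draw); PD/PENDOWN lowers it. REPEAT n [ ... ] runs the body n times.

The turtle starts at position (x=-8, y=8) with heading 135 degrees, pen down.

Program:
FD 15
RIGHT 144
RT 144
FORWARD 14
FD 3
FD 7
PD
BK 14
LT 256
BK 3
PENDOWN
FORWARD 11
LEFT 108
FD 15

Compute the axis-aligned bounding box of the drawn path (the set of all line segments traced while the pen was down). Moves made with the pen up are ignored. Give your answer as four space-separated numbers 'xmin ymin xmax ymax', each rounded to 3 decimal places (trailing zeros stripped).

Answer: -42.174 7.711 -8 21.862

Derivation:
Executing turtle program step by step:
Start: pos=(-8,8), heading=135, pen down
FD 15: (-8,8) -> (-18.607,18.607) [heading=135, draw]
RT 144: heading 135 -> 351
RT 144: heading 351 -> 207
FD 14: (-18.607,18.607) -> (-31.081,12.251) [heading=207, draw]
FD 3: (-31.081,12.251) -> (-33.754,10.889) [heading=207, draw]
FD 7: (-33.754,10.889) -> (-39.991,7.711) [heading=207, draw]
PD: pen down
BK 14: (-39.991,7.711) -> (-27.517,14.067) [heading=207, draw]
LT 256: heading 207 -> 103
BK 3: (-27.517,14.067) -> (-26.842,11.144) [heading=103, draw]
PD: pen down
FD 11: (-26.842,11.144) -> (-29.316,21.862) [heading=103, draw]
LT 108: heading 103 -> 211
FD 15: (-29.316,21.862) -> (-42.174,14.136) [heading=211, draw]
Final: pos=(-42.174,14.136), heading=211, 8 segment(s) drawn

Segment endpoints: x in {-42.174, -39.991, -33.754, -31.081, -29.316, -27.517, -26.842, -18.607, -8}, y in {7.711, 8, 10.889, 11.144, 12.251, 14.067, 14.136, 18.607, 21.862}
xmin=-42.174, ymin=7.711, xmax=-8, ymax=21.862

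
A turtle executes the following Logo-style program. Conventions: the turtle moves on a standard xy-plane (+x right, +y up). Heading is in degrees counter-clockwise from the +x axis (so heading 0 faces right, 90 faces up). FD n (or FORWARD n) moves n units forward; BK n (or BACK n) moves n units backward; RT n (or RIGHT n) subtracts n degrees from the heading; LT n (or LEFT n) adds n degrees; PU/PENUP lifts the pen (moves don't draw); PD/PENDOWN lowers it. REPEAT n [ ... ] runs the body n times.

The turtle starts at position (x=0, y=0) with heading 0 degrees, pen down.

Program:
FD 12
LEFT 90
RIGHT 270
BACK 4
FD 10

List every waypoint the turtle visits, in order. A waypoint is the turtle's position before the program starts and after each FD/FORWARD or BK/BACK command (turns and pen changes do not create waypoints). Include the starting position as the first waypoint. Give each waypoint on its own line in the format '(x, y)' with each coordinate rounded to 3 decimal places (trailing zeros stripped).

Answer: (0, 0)
(12, 0)
(16, 0)
(6, 0)

Derivation:
Executing turtle program step by step:
Start: pos=(0,0), heading=0, pen down
FD 12: (0,0) -> (12,0) [heading=0, draw]
LT 90: heading 0 -> 90
RT 270: heading 90 -> 180
BK 4: (12,0) -> (16,0) [heading=180, draw]
FD 10: (16,0) -> (6,0) [heading=180, draw]
Final: pos=(6,0), heading=180, 3 segment(s) drawn
Waypoints (4 total):
(0, 0)
(12, 0)
(16, 0)
(6, 0)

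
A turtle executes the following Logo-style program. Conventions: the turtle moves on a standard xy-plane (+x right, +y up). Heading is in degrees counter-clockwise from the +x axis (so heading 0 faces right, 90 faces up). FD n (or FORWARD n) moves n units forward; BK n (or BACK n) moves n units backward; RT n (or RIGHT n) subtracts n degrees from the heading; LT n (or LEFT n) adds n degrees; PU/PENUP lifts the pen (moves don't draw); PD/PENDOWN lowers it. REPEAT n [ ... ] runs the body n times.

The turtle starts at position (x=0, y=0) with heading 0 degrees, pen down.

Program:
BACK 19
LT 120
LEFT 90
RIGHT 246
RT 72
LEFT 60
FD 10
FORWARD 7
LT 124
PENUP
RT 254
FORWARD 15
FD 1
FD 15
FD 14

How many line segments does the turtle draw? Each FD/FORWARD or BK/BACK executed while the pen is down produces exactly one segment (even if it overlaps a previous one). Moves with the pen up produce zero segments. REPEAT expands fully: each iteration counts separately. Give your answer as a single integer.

Answer: 3

Derivation:
Executing turtle program step by step:
Start: pos=(0,0), heading=0, pen down
BK 19: (0,0) -> (-19,0) [heading=0, draw]
LT 120: heading 0 -> 120
LT 90: heading 120 -> 210
RT 246: heading 210 -> 324
RT 72: heading 324 -> 252
LT 60: heading 252 -> 312
FD 10: (-19,0) -> (-12.309,-7.431) [heading=312, draw]
FD 7: (-12.309,-7.431) -> (-7.625,-12.633) [heading=312, draw]
LT 124: heading 312 -> 76
PU: pen up
RT 254: heading 76 -> 182
FD 15: (-7.625,-12.633) -> (-22.616,-13.157) [heading=182, move]
FD 1: (-22.616,-13.157) -> (-23.615,-13.192) [heading=182, move]
FD 15: (-23.615,-13.192) -> (-38.606,-13.715) [heading=182, move]
FD 14: (-38.606,-13.715) -> (-52.597,-14.204) [heading=182, move]
Final: pos=(-52.597,-14.204), heading=182, 3 segment(s) drawn
Segments drawn: 3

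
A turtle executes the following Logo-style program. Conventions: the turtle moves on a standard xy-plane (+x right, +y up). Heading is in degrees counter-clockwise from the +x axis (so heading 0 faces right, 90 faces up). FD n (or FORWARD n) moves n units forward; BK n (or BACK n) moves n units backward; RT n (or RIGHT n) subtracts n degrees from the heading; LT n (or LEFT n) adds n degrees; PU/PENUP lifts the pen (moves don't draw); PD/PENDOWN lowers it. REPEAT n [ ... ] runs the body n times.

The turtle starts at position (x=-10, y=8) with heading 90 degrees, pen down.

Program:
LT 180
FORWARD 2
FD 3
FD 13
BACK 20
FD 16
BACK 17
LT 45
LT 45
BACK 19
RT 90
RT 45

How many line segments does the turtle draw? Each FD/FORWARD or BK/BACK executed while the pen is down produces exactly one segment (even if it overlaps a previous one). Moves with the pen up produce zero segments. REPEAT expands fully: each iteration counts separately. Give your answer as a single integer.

Executing turtle program step by step:
Start: pos=(-10,8), heading=90, pen down
LT 180: heading 90 -> 270
FD 2: (-10,8) -> (-10,6) [heading=270, draw]
FD 3: (-10,6) -> (-10,3) [heading=270, draw]
FD 13: (-10,3) -> (-10,-10) [heading=270, draw]
BK 20: (-10,-10) -> (-10,10) [heading=270, draw]
FD 16: (-10,10) -> (-10,-6) [heading=270, draw]
BK 17: (-10,-6) -> (-10,11) [heading=270, draw]
LT 45: heading 270 -> 315
LT 45: heading 315 -> 0
BK 19: (-10,11) -> (-29,11) [heading=0, draw]
RT 90: heading 0 -> 270
RT 45: heading 270 -> 225
Final: pos=(-29,11), heading=225, 7 segment(s) drawn
Segments drawn: 7

Answer: 7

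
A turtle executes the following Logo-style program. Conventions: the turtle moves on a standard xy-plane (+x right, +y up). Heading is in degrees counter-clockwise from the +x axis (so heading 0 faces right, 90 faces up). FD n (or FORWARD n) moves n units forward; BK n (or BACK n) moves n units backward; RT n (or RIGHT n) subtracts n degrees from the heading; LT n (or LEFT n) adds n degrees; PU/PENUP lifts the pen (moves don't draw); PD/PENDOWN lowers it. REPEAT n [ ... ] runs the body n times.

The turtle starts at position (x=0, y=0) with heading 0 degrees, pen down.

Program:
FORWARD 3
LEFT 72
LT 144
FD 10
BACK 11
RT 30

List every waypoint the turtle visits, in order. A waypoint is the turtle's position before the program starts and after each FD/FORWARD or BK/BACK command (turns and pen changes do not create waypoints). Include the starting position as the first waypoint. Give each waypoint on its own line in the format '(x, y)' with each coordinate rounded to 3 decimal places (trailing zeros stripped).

Executing turtle program step by step:
Start: pos=(0,0), heading=0, pen down
FD 3: (0,0) -> (3,0) [heading=0, draw]
LT 72: heading 0 -> 72
LT 144: heading 72 -> 216
FD 10: (3,0) -> (-5.09,-5.878) [heading=216, draw]
BK 11: (-5.09,-5.878) -> (3.809,0.588) [heading=216, draw]
RT 30: heading 216 -> 186
Final: pos=(3.809,0.588), heading=186, 3 segment(s) drawn
Waypoints (4 total):
(0, 0)
(3, 0)
(-5.09, -5.878)
(3.809, 0.588)

Answer: (0, 0)
(3, 0)
(-5.09, -5.878)
(3.809, 0.588)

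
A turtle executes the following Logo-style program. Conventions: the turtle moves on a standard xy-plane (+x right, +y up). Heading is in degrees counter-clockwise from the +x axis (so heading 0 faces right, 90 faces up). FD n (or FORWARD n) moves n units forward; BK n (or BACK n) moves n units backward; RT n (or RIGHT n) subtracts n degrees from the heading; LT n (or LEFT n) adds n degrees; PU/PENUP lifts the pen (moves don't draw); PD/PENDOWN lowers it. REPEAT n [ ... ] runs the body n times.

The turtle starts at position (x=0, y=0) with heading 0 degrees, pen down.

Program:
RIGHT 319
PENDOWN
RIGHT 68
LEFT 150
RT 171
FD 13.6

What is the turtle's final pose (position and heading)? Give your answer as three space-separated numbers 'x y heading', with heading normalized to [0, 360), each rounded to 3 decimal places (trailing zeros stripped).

Answer: 9.1 -10.107 312

Derivation:
Executing turtle program step by step:
Start: pos=(0,0), heading=0, pen down
RT 319: heading 0 -> 41
PD: pen down
RT 68: heading 41 -> 333
LT 150: heading 333 -> 123
RT 171: heading 123 -> 312
FD 13.6: (0,0) -> (9.1,-10.107) [heading=312, draw]
Final: pos=(9.1,-10.107), heading=312, 1 segment(s) drawn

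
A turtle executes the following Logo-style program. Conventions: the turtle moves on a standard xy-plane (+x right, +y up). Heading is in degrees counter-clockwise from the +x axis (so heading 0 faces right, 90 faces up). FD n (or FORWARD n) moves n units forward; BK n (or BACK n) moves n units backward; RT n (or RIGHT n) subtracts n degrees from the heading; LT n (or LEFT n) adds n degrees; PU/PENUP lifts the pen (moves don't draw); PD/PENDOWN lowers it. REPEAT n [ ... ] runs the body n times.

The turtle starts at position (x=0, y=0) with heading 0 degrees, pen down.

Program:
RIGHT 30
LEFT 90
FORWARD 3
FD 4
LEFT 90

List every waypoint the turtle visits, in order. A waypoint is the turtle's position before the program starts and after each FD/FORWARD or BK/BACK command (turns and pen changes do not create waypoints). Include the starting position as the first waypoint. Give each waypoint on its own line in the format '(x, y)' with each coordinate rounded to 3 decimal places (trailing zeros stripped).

Executing turtle program step by step:
Start: pos=(0,0), heading=0, pen down
RT 30: heading 0 -> 330
LT 90: heading 330 -> 60
FD 3: (0,0) -> (1.5,2.598) [heading=60, draw]
FD 4: (1.5,2.598) -> (3.5,6.062) [heading=60, draw]
LT 90: heading 60 -> 150
Final: pos=(3.5,6.062), heading=150, 2 segment(s) drawn
Waypoints (3 total):
(0, 0)
(1.5, 2.598)
(3.5, 6.062)

Answer: (0, 0)
(1.5, 2.598)
(3.5, 6.062)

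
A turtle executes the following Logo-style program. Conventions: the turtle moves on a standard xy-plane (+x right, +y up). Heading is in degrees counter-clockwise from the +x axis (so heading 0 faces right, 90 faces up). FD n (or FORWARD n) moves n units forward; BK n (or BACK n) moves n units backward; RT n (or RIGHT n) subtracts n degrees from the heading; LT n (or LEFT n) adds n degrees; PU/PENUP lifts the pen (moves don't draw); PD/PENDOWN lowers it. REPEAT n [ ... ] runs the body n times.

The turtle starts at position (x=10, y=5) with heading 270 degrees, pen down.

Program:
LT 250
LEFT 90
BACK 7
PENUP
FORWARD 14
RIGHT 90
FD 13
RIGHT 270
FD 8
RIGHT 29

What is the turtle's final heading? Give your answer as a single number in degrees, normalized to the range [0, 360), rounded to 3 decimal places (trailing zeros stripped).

Answer: 221

Derivation:
Executing turtle program step by step:
Start: pos=(10,5), heading=270, pen down
LT 250: heading 270 -> 160
LT 90: heading 160 -> 250
BK 7: (10,5) -> (12.394,11.578) [heading=250, draw]
PU: pen up
FD 14: (12.394,11.578) -> (7.606,-1.578) [heading=250, move]
RT 90: heading 250 -> 160
FD 13: (7.606,-1.578) -> (-4.61,2.868) [heading=160, move]
RT 270: heading 160 -> 250
FD 8: (-4.61,2.868) -> (-7.346,-4.649) [heading=250, move]
RT 29: heading 250 -> 221
Final: pos=(-7.346,-4.649), heading=221, 1 segment(s) drawn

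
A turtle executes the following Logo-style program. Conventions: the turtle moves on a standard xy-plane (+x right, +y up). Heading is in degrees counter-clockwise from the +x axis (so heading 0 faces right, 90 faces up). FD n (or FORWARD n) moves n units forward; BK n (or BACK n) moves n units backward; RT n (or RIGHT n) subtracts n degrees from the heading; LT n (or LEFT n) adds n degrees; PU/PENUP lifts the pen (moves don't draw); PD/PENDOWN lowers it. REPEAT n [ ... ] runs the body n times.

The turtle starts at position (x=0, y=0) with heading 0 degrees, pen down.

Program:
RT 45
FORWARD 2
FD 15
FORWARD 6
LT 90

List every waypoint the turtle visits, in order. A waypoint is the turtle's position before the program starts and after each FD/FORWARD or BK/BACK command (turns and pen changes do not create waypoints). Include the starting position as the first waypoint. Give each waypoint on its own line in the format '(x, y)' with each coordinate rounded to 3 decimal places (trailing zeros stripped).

Answer: (0, 0)
(1.414, -1.414)
(12.021, -12.021)
(16.263, -16.263)

Derivation:
Executing turtle program step by step:
Start: pos=(0,0), heading=0, pen down
RT 45: heading 0 -> 315
FD 2: (0,0) -> (1.414,-1.414) [heading=315, draw]
FD 15: (1.414,-1.414) -> (12.021,-12.021) [heading=315, draw]
FD 6: (12.021,-12.021) -> (16.263,-16.263) [heading=315, draw]
LT 90: heading 315 -> 45
Final: pos=(16.263,-16.263), heading=45, 3 segment(s) drawn
Waypoints (4 total):
(0, 0)
(1.414, -1.414)
(12.021, -12.021)
(16.263, -16.263)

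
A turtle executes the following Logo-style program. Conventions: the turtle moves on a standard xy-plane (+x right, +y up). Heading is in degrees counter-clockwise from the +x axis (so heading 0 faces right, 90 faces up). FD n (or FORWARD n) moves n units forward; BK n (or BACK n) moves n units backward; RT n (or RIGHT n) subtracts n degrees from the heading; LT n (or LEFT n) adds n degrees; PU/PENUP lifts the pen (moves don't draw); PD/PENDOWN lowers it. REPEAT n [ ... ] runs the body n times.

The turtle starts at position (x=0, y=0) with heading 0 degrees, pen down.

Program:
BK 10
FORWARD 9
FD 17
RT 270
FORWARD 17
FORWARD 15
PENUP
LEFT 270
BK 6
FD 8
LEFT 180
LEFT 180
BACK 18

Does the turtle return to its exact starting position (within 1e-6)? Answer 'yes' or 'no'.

Answer: no

Derivation:
Executing turtle program step by step:
Start: pos=(0,0), heading=0, pen down
BK 10: (0,0) -> (-10,0) [heading=0, draw]
FD 9: (-10,0) -> (-1,0) [heading=0, draw]
FD 17: (-1,0) -> (16,0) [heading=0, draw]
RT 270: heading 0 -> 90
FD 17: (16,0) -> (16,17) [heading=90, draw]
FD 15: (16,17) -> (16,32) [heading=90, draw]
PU: pen up
LT 270: heading 90 -> 0
BK 6: (16,32) -> (10,32) [heading=0, move]
FD 8: (10,32) -> (18,32) [heading=0, move]
LT 180: heading 0 -> 180
LT 180: heading 180 -> 0
BK 18: (18,32) -> (0,32) [heading=0, move]
Final: pos=(0,32), heading=0, 5 segment(s) drawn

Start position: (0, 0)
Final position: (0, 32)
Distance = 32; >= 1e-6 -> NOT closed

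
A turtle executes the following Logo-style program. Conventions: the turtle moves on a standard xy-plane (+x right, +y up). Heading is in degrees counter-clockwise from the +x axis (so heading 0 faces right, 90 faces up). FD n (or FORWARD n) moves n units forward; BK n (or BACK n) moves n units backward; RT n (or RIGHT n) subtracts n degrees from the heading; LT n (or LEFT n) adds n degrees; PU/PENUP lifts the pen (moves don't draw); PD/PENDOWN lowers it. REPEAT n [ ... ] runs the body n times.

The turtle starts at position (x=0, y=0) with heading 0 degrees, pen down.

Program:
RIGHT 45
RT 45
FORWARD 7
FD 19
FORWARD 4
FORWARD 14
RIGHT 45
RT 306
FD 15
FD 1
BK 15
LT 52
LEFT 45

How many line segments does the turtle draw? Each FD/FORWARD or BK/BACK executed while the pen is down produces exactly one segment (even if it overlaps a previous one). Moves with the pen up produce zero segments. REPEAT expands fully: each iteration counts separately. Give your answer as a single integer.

Executing turtle program step by step:
Start: pos=(0,0), heading=0, pen down
RT 45: heading 0 -> 315
RT 45: heading 315 -> 270
FD 7: (0,0) -> (0,-7) [heading=270, draw]
FD 19: (0,-7) -> (0,-26) [heading=270, draw]
FD 4: (0,-26) -> (0,-30) [heading=270, draw]
FD 14: (0,-30) -> (0,-44) [heading=270, draw]
RT 45: heading 270 -> 225
RT 306: heading 225 -> 279
FD 15: (0,-44) -> (2.347,-58.815) [heading=279, draw]
FD 1: (2.347,-58.815) -> (2.503,-59.803) [heading=279, draw]
BK 15: (2.503,-59.803) -> (0.156,-44.988) [heading=279, draw]
LT 52: heading 279 -> 331
LT 45: heading 331 -> 16
Final: pos=(0.156,-44.988), heading=16, 7 segment(s) drawn
Segments drawn: 7

Answer: 7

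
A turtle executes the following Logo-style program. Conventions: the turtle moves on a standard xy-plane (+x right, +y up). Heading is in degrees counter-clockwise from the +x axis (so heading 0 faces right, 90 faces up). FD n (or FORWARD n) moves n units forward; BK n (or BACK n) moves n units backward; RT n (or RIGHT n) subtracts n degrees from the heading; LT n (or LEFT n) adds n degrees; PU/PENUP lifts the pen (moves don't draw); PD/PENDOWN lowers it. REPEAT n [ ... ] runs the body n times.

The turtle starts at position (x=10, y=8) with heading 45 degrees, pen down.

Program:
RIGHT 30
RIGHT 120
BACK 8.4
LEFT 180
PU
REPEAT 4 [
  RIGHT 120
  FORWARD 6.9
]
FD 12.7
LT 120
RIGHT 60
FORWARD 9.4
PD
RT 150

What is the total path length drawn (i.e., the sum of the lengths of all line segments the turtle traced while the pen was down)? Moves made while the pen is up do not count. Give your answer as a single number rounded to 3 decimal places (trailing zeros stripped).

Executing turtle program step by step:
Start: pos=(10,8), heading=45, pen down
RT 30: heading 45 -> 15
RT 120: heading 15 -> 255
BK 8.4: (10,8) -> (12.174,16.114) [heading=255, draw]
LT 180: heading 255 -> 75
PU: pen up
REPEAT 4 [
  -- iteration 1/4 --
  RT 120: heading 75 -> 315
  FD 6.9: (12.174,16.114) -> (17.053,11.235) [heading=315, move]
  -- iteration 2/4 --
  RT 120: heading 315 -> 195
  FD 6.9: (17.053,11.235) -> (10.388,9.449) [heading=195, move]
  -- iteration 3/4 --
  RT 120: heading 195 -> 75
  FD 6.9: (10.388,9.449) -> (12.174,16.114) [heading=75, move]
  -- iteration 4/4 --
  RT 120: heading 75 -> 315
  FD 6.9: (12.174,16.114) -> (17.053,11.235) [heading=315, move]
]
FD 12.7: (17.053,11.235) -> (26.033,2.254) [heading=315, move]
LT 120: heading 315 -> 75
RT 60: heading 75 -> 15
FD 9.4: (26.033,2.254) -> (35.113,4.687) [heading=15, move]
PD: pen down
RT 150: heading 15 -> 225
Final: pos=(35.113,4.687), heading=225, 1 segment(s) drawn

Segment lengths:
  seg 1: (10,8) -> (12.174,16.114), length = 8.4
Total = 8.4

Answer: 8.4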